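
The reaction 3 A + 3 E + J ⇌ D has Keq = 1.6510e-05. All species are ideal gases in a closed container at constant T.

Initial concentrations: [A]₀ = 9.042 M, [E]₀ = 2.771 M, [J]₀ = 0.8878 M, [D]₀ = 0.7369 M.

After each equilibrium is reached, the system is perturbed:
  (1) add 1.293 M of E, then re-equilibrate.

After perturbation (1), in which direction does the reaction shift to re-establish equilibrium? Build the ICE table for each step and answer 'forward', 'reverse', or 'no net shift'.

Direction: forward

Q₀ = 5.2770e-05 vs Keq = 1.6510e-05 ⇒ Q>K, reverse
Step 1:
                  A         E         J         D
  I           9.042     2.771    0.8878    0.7369
  C          0.5349    0.5349    0.1783   -0.1783
  E           9.577     3.306     1.066    0.5586
  solve Keq expr → x = -0.1783; check Q = 1.6510e-05
Then add 1.293 M of E.
Step 2:
                  A         E         J         D
  I           9.577     4.599     1.066    0.5586
  C          -0.528    -0.528    -0.176     0.176
  E           9.049     4.071    0.8901    0.7346
  solve Keq expr → x = 0.176; check Q = 1.6510e-05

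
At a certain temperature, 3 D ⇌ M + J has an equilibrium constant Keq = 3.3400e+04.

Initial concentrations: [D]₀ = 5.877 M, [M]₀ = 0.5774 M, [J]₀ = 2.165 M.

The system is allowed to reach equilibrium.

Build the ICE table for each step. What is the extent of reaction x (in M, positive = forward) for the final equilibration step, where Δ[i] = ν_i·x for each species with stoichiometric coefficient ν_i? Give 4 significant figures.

Q₀ = 0.006158 vs Keq = 3.3400e+04 ⇒ Q<K, forward
Step 1:
                   D          M          J
  I            5.877     0.5774      2.165
  C           -5.809      1.936      1.936
  E          0.06758      2.514      4.101
  solve Keq expr → x = 1.936; check Q = 3.3400e+04

x = 1.936 M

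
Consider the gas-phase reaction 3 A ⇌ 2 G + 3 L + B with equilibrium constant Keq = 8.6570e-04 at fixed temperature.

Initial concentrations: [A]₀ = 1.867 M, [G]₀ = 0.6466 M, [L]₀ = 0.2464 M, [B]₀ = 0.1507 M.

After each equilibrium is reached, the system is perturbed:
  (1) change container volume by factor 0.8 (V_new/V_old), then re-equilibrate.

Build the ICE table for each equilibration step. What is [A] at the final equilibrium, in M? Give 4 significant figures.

[A]_eq = 2.249 M

Q₀ = 1.4484e-04 vs Keq = 8.6570e-04 ⇒ Q<K, forward
Step 1:
                   A          G          L          B
  init         1.867     0.6466     0.2464     0.1507
  Δ          -0.1148    0.07654     0.1148    0.03827
  eq           1.752     0.7231     0.3612      0.189
  solve Keq expr → x = 0.03827; check Q = 8.6570e-04
Then change container volume by factor 0.8 (V_new/V_old).
Step 2:
                   A          G          L          B
  init          2.19     0.9039     0.4515     0.2362
  Δ          0.05848   -0.03898   -0.05848   -0.01949
  eq           2.249     0.8649      0.393     0.2167
  solve Keq expr → x = -0.01949; check Q = 8.6570e-04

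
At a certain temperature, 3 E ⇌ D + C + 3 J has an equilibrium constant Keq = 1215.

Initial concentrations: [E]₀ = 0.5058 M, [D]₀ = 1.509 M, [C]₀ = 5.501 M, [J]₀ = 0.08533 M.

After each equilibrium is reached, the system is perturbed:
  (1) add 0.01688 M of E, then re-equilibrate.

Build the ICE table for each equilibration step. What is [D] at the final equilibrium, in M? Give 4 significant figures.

[D]_eq = 1.65 M

Q₀ = 0.03986 vs Keq = 1215 ⇒ Q<K, forward
Step 1:
                    E           D           C           J
  Initial      0.5058       1.509       5.501     0.08533
  Change      -0.4086      0.1362      0.1362      0.4086
  Equil       0.09724       1.645       5.637      0.4939
  solve Keq expr → x = 0.1362; check Q = 1215
Then add 0.01688 M of E.
Step 2:
                    E           D           C           J
  Initial      0.1141       1.645       5.637      0.4939
  Change       -0.014    0.004667    0.004667       0.014
  Equil        0.1001        1.65       5.642      0.5079
  solve Keq expr → x = 0.004667; check Q = 1215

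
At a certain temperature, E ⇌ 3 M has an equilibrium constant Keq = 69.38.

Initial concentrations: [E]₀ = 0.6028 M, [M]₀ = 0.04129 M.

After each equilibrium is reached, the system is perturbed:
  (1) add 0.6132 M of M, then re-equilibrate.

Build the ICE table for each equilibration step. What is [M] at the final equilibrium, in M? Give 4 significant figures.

[M]_eq = 2.076 M

Q₀ = 1.1678e-04 vs Keq = 69.38 ⇒ Q<K, forward
Step 1:
                    E           M
  Initial      0.6028     0.04129
  Change      -0.5376       1.613
  Equil       0.06522       1.654
  solve Keq expr → x = 0.5376; check Q = 69.38
Then add 0.6132 M of M.
Step 2:
                    E           M
  Initial     0.06522       2.267
  Change      0.06374     -0.1912
  Equil         0.129       2.076
  solve Keq expr → x = -0.06374; check Q = 69.38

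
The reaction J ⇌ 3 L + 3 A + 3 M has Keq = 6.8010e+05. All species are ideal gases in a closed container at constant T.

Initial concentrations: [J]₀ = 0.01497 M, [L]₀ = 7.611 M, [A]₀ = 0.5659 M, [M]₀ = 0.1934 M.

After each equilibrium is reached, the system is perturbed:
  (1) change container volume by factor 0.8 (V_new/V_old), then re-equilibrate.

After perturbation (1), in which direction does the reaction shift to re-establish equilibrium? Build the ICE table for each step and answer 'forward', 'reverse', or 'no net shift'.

Direction: reverse

Q₀ = 38.61 vs Keq = 6.8010e+05 ⇒ Q<K, forward
Step 1:
                   J          L          A          M
  init       0.01497      7.611     0.5659     0.1934
  Δ         -0.01497     0.0449     0.0449     0.0449
  eq      2.0348e-06      7.656     0.6108     0.2383
  solve Keq expr → x = 0.01497; check Q = 6.8010e+05
Then change container volume by factor 0.8 (V_new/V_old).
Step 2:
                   J          L          A          M
  init    2.5435e-06       9.57     0.7635     0.2979
  Δ       1.2609e-05 -3.7826e-05 -3.7826e-05 -3.7826e-05
  eq      1.5152e-05       9.57     0.7635     0.2978
  solve Keq expr → x = -1.2609e-05; check Q = 6.8010e+05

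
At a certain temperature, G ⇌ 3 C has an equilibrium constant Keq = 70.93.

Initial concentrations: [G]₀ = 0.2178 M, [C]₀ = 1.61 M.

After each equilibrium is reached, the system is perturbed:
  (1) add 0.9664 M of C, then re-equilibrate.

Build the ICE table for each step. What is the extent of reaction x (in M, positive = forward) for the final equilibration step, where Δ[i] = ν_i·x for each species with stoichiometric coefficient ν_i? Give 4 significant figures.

x = -0.126 M

Q₀ = 19.16 vs Keq = 70.93 ⇒ Q<K, forward
Step 1:
                    G           C
  I            0.2178        1.61
  C           -0.1133      0.3399
  E            0.1045        1.95
  solve Keq expr → x = 0.1133; check Q = 70.93
Then add 0.9664 M of C.
Step 2:
                    G           C
  I            0.1045       2.916
  C             0.126     -0.3781
  E            0.2305       2.538
  solve Keq expr → x = -0.126; check Q = 70.93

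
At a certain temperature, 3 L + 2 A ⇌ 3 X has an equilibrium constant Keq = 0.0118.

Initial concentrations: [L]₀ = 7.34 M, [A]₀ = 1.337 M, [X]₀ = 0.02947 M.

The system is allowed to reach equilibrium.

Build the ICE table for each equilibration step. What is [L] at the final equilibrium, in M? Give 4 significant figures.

Q₀ = 3.6207e-08 vs Keq = 0.0118 ⇒ Q<K, forward
Step 1:
                   L          A          X
  Initial       7.34      1.337    0.02947
  Change       -1.04    -0.6933       1.04
  Equil          6.3     0.6437      1.069
  solve Keq expr → x = 0.3466; check Q = 0.0118

[L]_eq = 6.3 M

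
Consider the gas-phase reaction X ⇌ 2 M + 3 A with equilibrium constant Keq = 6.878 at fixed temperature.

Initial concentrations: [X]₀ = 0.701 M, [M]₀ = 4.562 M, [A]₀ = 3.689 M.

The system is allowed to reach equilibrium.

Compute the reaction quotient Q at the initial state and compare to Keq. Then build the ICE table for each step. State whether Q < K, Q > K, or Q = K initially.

Q₀ = 1490; Q > K (proceeds reverse)

Q₀ = 1490 vs Keq = 6.878 ⇒ Q>K, reverse
Step 1:
                    X           M           A
  Initial       0.701       4.562       3.689
  Change       0.8625      -1.725      -2.588
  Equil         1.564       2.837       1.101
  solve Keq expr → x = -0.8625; check Q = 6.878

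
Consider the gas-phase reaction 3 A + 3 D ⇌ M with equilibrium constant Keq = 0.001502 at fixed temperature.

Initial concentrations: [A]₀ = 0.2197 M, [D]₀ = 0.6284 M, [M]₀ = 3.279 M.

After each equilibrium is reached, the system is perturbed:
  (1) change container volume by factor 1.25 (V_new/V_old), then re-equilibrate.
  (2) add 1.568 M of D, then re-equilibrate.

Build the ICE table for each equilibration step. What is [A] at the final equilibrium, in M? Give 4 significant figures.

[A]_eq = 2.464 M

Q₀ = 1246 vs Keq = 0.001502 ⇒ Q>K, reverse
Step 1:
                    A           D           M
  I            0.2197      0.6284       3.279
  C             2.974       2.974     -0.9914
  E             3.194       3.602       2.288
  solve Keq expr → x = -0.9914; check Q = 0.001502
Then change container volume by factor 1.25 (V_new/V_old).
Step 2:
                    A           D           M
  I             2.555       2.882        1.83
  C             0.502       0.502     -0.1673
  E             3.057       3.384       1.663
  solve Keq expr → x = -0.1673; check Q = 0.001502
Then add 1.568 M of D.
Step 3:
                    A           D           M
  I             3.057       4.952       1.663
  C           -0.5931     -0.5931      0.1977
  E             2.464       4.359        1.86
  solve Keq expr → x = 0.1977; check Q = 0.001502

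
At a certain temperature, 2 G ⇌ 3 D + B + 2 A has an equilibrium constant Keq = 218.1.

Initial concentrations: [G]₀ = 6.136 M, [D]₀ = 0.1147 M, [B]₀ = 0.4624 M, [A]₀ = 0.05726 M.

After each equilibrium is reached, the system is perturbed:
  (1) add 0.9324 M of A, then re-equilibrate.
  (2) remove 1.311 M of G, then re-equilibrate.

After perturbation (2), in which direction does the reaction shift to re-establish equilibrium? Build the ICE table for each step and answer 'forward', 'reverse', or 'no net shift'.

Direction: reverse

Q₀ = 6.0763e-08 vs Keq = 218.1 ⇒ Q<K, forward
Step 1:
                    G           D           B           A
  I             6.136      0.1147      0.4624     0.05726
  C            -3.069       4.604       1.535       3.069
  E             3.067       4.719       1.997       3.127
  solve Keq expr → x = 1.535; check Q = 218.1
Then add 0.9324 M of A.
Step 2:
                    G           D           B           A
  I             3.067       4.719       1.997       4.059
  C            0.2191     -0.3286     -0.1095     -0.2191
  E             3.286        4.39       1.888        3.84
  solve Keq expr → x = -0.1095; check Q = 218.1
Then remove 1.311 M of G.
Step 3:
                    G           D           B           A
  I             1.975        4.39       1.888        3.84
  C            0.3574     -0.5361     -0.1787     -0.3574
  E             2.332       3.854       1.709       3.482
  solve Keq expr → x = -0.1787; check Q = 218.1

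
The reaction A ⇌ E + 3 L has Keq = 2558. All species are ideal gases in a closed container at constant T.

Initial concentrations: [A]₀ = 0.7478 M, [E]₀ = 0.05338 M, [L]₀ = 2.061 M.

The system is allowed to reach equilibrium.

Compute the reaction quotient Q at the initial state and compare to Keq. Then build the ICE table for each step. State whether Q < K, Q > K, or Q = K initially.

Q₀ = 0.6249 vs Keq = 2558 ⇒ Q<K, forward
Step 1:
                  A         E         L
  Initial    0.7478   0.05338     2.061
  Change    -0.7247    0.7247     2.174
  Equil     0.02311    0.7781     4.235
  solve Keq expr → x = 0.7247; check Q = 2558

Q₀ = 0.6249; Q < K (proceeds forward)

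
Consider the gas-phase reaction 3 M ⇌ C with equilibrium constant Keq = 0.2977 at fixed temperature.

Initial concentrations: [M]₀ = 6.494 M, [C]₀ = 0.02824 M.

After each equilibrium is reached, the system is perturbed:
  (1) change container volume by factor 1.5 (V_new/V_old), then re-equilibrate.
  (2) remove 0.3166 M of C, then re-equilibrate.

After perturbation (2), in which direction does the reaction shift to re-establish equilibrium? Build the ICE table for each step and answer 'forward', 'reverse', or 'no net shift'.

Q₀ = 1.0312e-04 vs Keq = 0.2977 ⇒ Q<K, forward
Step 1:
                   M          C
  Initial      6.494    0.02824
  Change      -4.739       1.58
  Equil        1.755      1.608
  solve Keq expr → x = 1.58; check Q = 0.2977
Then change container volume by factor 1.5 (V_new/V_old).
Step 2:
                   M          C
  Initial       1.17      1.072
  Change      0.3118    -0.1039
  Equil        1.482     0.9681
  solve Keq expr → x = -0.1039; check Q = 0.2977
Then remove 0.3166 M of C.
Step 3:
                   M          C
  Initial      1.482     0.6515
  Change     -0.1507    0.05023
  Equil        1.331     0.7017
  solve Keq expr → x = 0.05023; check Q = 0.2977

Direction: forward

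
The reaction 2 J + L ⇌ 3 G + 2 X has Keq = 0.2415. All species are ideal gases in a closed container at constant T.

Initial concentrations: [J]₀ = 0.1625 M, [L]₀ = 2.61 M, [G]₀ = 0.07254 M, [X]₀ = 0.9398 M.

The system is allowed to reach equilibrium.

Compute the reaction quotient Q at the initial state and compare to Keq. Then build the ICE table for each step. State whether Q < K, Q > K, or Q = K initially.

Q₀ = 0.004892 vs Keq = 0.2415 ⇒ Q<K, forward
Step 1:
                    J           L           G           X
  init         0.1625        2.61     0.07254      0.9398
  Δ          -0.06858    -0.03429      0.1029     0.06858
  eq          0.09392       2.576      0.1754       1.008
  solve Keq expr → x = 0.03429; check Q = 0.2415

Q₀ = 0.004892; Q < K (proceeds forward)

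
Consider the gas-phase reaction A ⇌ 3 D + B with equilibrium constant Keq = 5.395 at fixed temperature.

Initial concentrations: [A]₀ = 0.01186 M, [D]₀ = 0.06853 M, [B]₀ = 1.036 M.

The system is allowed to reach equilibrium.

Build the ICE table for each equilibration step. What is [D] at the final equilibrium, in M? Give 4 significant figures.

[D]_eq = 0.1035 M

Q₀ = 0.02811 vs Keq = 5.395 ⇒ Q<K, forward
Step 1:
                   A          D          B
  init       0.01186    0.06853      1.036
  Δ         -0.01164    0.03493    0.01164
  eq      2.1508e-04     0.1035      1.048
  solve Keq expr → x = 0.01164; check Q = 5.395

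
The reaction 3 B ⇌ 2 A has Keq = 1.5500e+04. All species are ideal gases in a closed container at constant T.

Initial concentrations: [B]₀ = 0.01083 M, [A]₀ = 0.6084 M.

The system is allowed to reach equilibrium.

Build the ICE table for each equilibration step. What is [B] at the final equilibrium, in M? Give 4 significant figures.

Q₀ = 2.9140e+05 vs Keq = 1.5500e+04 ⇒ Q>K, reverse
Step 1:
                  B         A
  I         0.01083    0.6084
  C          0.0176  -0.01173
  E         0.02843    0.5967
  solve Keq expr → x = -0.005865; check Q = 1.5500e+04

[B]_eq = 0.02843 M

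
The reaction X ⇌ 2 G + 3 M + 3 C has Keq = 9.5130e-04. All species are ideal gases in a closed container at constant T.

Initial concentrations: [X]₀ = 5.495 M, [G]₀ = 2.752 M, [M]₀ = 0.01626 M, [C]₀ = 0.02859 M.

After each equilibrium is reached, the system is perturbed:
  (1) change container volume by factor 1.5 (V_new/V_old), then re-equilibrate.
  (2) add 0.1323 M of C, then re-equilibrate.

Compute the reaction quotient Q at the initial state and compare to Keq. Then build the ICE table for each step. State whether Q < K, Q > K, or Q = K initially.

Q₀ = 1.3846e-10; Q < K (proceeds forward)

Q₀ = 1.3846e-10 vs Keq = 9.5130e-04 ⇒ Q<K, forward
Step 1:
                   X          G          M          C
  Initial      5.495      2.752    0.01626    0.02859
  Change    -0.08932     0.1786      0.268      0.268
  Equil        5.406      2.931     0.2842     0.2965
  solve Keq expr → x = 0.08932; check Q = 9.5130e-04
Then change container volume by factor 1.5 (V_new/V_old).
Step 2:
                   X          G          M          C
  Initial      3.604      1.954     0.1895     0.1977
  Change    -0.03755    0.07509     0.1126     0.1126
  Equil        3.566      2.029     0.3021     0.3103
  solve Keq expr → x = 0.03755; check Q = 9.5130e-04
Then add 0.1323 M of C.
Step 3:
                   X          G          M          C
  Initial      3.566      2.029     0.3021     0.4426
  Change      0.0187    -0.0374    -0.0561    -0.0561
  Equil        3.585      1.991      0.246     0.3865
  solve Keq expr → x = -0.0187; check Q = 9.5130e-04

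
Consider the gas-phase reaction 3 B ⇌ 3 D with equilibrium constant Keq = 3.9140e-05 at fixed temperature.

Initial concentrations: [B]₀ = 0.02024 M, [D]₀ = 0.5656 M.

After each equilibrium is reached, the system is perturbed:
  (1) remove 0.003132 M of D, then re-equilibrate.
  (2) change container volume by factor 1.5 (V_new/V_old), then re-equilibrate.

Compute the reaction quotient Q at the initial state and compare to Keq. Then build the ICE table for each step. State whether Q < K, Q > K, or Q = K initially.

Q₀ = 2.1822e+04 vs Keq = 3.9140e-05 ⇒ Q>K, reverse
Step 1:
                  B         D
  I         0.02024    0.5656
  C          0.5464   -0.5464
  E          0.5666   0.01924
  solve Keq expr → x = -0.1821; check Q = 3.9140e-05
Then remove 0.003132 M of D.
Step 2:
                  B         D
  I          0.5666   0.01611
  C       -0.003029  0.003029
  E          0.5636   0.01913
  solve Keq expr → x = 0.00101; check Q = 3.9140e-05
Then change container volume by factor 1.5 (V_new/V_old).
Step 3:
                  B         D
  I          0.3757   0.01276
  C               0         0
  E          0.3757   0.01276
  solve Keq expr → x = 0; check Q = 3.9140e-05

Q₀ = 2.1822e+04; Q > K (proceeds reverse)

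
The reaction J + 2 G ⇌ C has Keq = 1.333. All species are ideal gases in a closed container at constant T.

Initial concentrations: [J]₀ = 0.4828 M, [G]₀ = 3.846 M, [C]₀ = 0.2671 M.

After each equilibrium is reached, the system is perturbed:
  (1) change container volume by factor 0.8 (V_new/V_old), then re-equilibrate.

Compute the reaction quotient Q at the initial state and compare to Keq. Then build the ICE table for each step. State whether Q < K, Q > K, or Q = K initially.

Q₀ = 0.0374 vs Keq = 1.333 ⇒ Q<K, forward
Step 1:
                  J         G         C
  init       0.4828     3.846    0.2671
  Δ          -0.425   -0.8499     0.425
  eq        0.05784     2.996    0.6921
  solve Keq expr → x = 0.425; check Q = 1.333
Then change container volume by factor 0.8 (V_new/V_old).
Step 2:
                  J         G         C
  init       0.0723     3.745    0.8651
  Δ        -0.02355   -0.0471   0.02355
  eq        0.04875     3.698    0.8886
  solve Keq expr → x = 0.02355; check Q = 1.333

Q₀ = 0.0374; Q < K (proceeds forward)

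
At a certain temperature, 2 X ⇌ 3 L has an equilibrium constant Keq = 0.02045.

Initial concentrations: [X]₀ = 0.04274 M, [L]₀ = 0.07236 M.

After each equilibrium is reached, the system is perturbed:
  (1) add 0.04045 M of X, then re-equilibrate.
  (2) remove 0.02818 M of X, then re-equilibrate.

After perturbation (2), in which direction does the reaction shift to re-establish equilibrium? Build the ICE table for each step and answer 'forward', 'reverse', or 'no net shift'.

Direction: reverse

Q₀ = 0.2074 vs Keq = 0.02045 ⇒ Q>K, reverse
Step 1:
                    X           L
  Initial     0.04274     0.07236
  Change      0.01958    -0.02937
  Equil       0.06232     0.04299
  solve Keq expr → x = -0.009791; check Q = 0.02045
Then add 0.04045 M of X.
Step 2:
                    X           L
  Initial      0.1028     0.04299
  Change    -0.008978     0.01347
  Equil       0.09379     0.05645
  solve Keq expr → x = 0.004489; check Q = 0.02045
Then remove 0.02818 M of X.
Step 3:
                    X           L
  Initial     0.06561     0.05645
  Change     0.006151   -0.009227
  Equil       0.07177     0.04723
  solve Keq expr → x = -0.003076; check Q = 0.02045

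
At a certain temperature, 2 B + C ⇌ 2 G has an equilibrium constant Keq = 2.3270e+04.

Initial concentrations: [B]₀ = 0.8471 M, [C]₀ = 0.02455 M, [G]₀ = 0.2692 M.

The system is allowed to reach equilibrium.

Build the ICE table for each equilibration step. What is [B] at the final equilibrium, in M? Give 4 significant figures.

[B]_eq = 0.798 M

Q₀ = 4.114 vs Keq = 2.3270e+04 ⇒ Q<K, forward
Step 1:
                   B          C          G
  Initial     0.8471    0.02455     0.2692
  Change    -0.04909   -0.02454    0.04909
  Equil        0.798 6.8363e-06     0.3183
  solve Keq expr → x = 0.02454; check Q = 2.3270e+04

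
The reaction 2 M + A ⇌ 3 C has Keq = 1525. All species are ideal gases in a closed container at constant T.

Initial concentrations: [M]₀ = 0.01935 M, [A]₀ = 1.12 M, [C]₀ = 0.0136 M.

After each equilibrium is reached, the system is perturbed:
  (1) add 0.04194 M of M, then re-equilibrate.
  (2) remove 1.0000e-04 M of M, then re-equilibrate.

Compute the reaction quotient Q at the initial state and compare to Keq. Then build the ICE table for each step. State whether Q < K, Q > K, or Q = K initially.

Q₀ = 0.005998; Q < K (proceeds forward)

Q₀ = 0.005998 vs Keq = 1525 ⇒ Q<K, forward
Step 1:
                  M         A         C
  Initial   0.01935      1.12    0.0136
  Change   -0.01914 -0.009569   0.02871
  Equil   2.1147e-04      1.11   0.04231
  solve Keq expr → x = 0.009569; check Q = 1525
Then add 0.04194 M of M.
Step 2:
                  M         A         C
  Initial   0.04215      1.11   0.04231
  Change   -0.04133  -0.02066   0.06199
  Equil   8.2622e-04      1.09    0.1043
  solve Keq expr → x = 0.02066; check Q = 1525
Then remove 1.0000e-04 M of M.
Step 3:
                  M         A         C
  Initial 7.2622e-04      1.09    0.1043
  Change  9.8231e-05 4.9116e-05 -1.4735e-04
  Equil   8.2445e-04      1.09    0.1041
  solve Keq expr → x = -4.9116e-05; check Q = 1525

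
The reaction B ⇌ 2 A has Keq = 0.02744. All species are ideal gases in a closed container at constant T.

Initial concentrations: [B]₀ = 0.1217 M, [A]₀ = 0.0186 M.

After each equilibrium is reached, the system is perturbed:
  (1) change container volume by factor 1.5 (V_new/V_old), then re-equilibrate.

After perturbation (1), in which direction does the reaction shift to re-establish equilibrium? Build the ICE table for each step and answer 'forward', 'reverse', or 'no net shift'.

Q₀ = 0.002843 vs Keq = 0.02744 ⇒ Q<K, forward
Step 1:
                   B          A
  I           0.1217     0.0186
  C         -0.01744    0.03489
  E           0.1043    0.05349
  solve Keq expr → x = 0.01744; check Q = 0.02744
Then change container volume by factor 1.5 (V_new/V_old).
Step 2:
                   B          A
  I           0.0695    0.03566
  C        -0.003457   0.006914
  E          0.06605    0.04257
  solve Keq expr → x = 0.003457; check Q = 0.02744

Direction: forward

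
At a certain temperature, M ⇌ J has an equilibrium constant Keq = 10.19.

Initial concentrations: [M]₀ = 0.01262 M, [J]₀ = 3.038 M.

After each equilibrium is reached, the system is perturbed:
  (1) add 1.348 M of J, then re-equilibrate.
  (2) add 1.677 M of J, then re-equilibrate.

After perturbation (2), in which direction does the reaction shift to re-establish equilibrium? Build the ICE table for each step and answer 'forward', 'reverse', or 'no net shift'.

Direction: reverse

Q₀ = 240.7 vs Keq = 10.19 ⇒ Q>K, reverse
Step 1:
                   M          J
  I          0.01262      3.038
  C             0.26      -0.26
  E           0.2726      2.778
  solve Keq expr → x = -0.26; check Q = 10.19
Then add 1.348 M of J.
Step 2:
                   M          J
  I           0.2726      4.126
  C           0.1205    -0.1205
  E           0.3931      4.006
  solve Keq expr → x = -0.1205; check Q = 10.19
Then add 1.677 M of J.
Step 3:
                   M          J
  I           0.3931      5.683
  C           0.1499    -0.1499
  E            0.543      5.533
  solve Keq expr → x = -0.1499; check Q = 10.19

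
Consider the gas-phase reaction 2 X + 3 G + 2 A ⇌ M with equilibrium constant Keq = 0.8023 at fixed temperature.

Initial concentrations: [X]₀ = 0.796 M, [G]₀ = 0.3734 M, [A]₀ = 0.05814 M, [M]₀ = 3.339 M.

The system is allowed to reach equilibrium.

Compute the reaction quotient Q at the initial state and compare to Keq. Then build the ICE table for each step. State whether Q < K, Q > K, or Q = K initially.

Q₀ = 2.9945e+04; Q > K (proceeds reverse)

Q₀ = 2.9945e+04 vs Keq = 0.8023 ⇒ Q>K, reverse
Step 1:
                    X           G           A           M
  I             0.796      0.3734     0.05814       3.339
  C            0.7006       1.051      0.7006     -0.3503
  E             1.497       1.424      0.7587       2.989
  solve Keq expr → x = -0.3503; check Q = 0.8023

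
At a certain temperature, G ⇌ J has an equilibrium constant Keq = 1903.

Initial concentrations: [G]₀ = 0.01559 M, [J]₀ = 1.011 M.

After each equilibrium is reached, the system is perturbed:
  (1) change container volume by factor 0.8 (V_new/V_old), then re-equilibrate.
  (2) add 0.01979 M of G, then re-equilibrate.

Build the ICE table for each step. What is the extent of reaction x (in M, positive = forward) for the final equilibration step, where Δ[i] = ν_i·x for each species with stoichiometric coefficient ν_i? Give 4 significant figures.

x = 0.01978 M

Q₀ = 64.85 vs Keq = 1903 ⇒ Q<K, forward
Step 1:
                  G         J
  init      0.01559     1.011
  Δ        -0.01505   0.01505
  eq      5.3918e-04     1.026
  solve Keq expr → x = 0.01505; check Q = 1903
Then change container volume by factor 0.8 (V_new/V_old).
Step 2:
                  G         J
  init    6.7397e-04     1.283
  Δ               0         0
  eq      6.7397e-04     1.283
  solve Keq expr → x = 0; check Q = 1903
Then add 0.01979 M of G.
Step 3:
                  G         J
  init      0.02046     1.283
  Δ        -0.01978   0.01978
  eq      6.8436e-04     1.302
  solve Keq expr → x = 0.01978; check Q = 1903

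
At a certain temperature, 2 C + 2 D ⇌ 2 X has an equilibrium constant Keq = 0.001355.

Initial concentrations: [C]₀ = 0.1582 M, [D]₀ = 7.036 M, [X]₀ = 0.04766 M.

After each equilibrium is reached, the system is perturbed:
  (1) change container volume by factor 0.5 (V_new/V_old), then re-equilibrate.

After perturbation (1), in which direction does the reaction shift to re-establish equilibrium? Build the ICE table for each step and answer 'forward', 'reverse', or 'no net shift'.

Direction: forward

Q₀ = 0.001833 vs Keq = 0.001355 ⇒ Q>K, reverse
Step 1:
                    C           D           X
  I            0.1582       7.036     0.04766
  C          0.005286    0.005286   -0.005286
  E            0.1635       7.041     0.04237
  solve Keq expr → x = -0.002643; check Q = 0.001355
Then change container volume by factor 0.5 (V_new/V_old).
Step 2:
                    C           D           X
  I             0.327       14.08     0.08475
  C          -0.05545    -0.05545     0.05545
  E            0.2715       14.03      0.1402
  solve Keq expr → x = 0.02772; check Q = 0.001355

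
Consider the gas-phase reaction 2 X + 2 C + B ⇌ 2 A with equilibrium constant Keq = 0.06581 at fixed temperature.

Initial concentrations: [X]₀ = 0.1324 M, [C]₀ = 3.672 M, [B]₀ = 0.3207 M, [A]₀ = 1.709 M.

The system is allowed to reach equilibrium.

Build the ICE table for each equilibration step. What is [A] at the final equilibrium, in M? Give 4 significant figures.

Q₀ = 38.53 vs Keq = 0.06581 ⇒ Q>K, reverse
Step 1:
                  X         C         B         A
  init       0.1324     3.672    0.3207     1.709
  Δ          0.8004    0.8004    0.4002   -0.8004
  eq         0.9328     4.472    0.7209    0.9086
  solve Keq expr → x = -0.4002; check Q = 0.06581

[A]_eq = 0.9086 M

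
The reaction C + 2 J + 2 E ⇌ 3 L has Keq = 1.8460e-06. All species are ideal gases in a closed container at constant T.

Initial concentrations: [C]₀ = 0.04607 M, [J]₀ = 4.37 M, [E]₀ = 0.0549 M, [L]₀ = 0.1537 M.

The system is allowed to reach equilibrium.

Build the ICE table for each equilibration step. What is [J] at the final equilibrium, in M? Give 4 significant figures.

Q₀ = 1.369 vs Keq = 1.8460e-06 ⇒ Q>K, reverse
Step 1:
                   C          J          E          L
  init       0.04607       4.37     0.0549     0.1537
  Δ          0.04977    0.09954    0.09954    -0.1493
  eq         0.09584       4.47     0.1544   0.004385
  solve Keq expr → x = -0.04977; check Q = 1.8460e-06

[J]_eq = 4.47 M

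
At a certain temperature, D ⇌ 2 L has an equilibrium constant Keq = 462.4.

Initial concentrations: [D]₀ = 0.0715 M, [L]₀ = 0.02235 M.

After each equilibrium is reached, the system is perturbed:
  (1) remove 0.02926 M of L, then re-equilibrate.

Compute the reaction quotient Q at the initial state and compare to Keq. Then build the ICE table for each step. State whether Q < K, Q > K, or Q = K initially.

Q₀ = 0.006986 vs Keq = 462.4 ⇒ Q<K, forward
Step 1:
                  D         L
  I          0.0715   0.02235
  C        -0.07144    0.1429
  E       5.9043e-05    0.1652
  solve Keq expr → x = 0.07144; check Q = 462.4
Then remove 0.02926 M of L.
Step 2:
                  D         L
  I       5.9043e-05     0.136
  C       -1.9037e-05 3.8075e-05
  E       4.0006e-05     0.136
  solve Keq expr → x = 1.9037e-05; check Q = 462.4

Q₀ = 0.006986; Q < K (proceeds forward)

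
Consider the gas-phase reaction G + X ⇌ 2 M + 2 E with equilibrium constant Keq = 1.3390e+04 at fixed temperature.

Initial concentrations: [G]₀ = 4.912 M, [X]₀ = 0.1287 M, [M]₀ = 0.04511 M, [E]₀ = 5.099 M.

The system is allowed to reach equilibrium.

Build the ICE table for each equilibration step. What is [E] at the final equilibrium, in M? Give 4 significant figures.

[E]_eq = 5.356 M

Q₀ = 0.08369 vs Keq = 1.3390e+04 ⇒ Q<K, forward
Step 1:
                   G          X          M          E
  init         4.912     0.1287    0.04511      5.099
  Δ          -0.1287    -0.1287     0.2573     0.2573
  eq           4.783 4.0970e-05     0.3024      5.356
  solve Keq expr → x = 0.1287; check Q = 1.3390e+04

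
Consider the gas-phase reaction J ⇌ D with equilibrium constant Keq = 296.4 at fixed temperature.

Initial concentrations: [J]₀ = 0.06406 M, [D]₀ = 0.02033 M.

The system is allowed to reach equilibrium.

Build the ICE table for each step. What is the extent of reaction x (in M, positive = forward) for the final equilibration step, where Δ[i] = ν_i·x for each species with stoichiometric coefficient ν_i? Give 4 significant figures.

x = 0.06378 M

Q₀ = 0.3174 vs Keq = 296.4 ⇒ Q<K, forward
Step 1:
                   J          D
  Initial    0.06406    0.02033
  Change    -0.06378    0.06378
  Equil   2.8376e-04    0.08411
  solve Keq expr → x = 0.06378; check Q = 296.4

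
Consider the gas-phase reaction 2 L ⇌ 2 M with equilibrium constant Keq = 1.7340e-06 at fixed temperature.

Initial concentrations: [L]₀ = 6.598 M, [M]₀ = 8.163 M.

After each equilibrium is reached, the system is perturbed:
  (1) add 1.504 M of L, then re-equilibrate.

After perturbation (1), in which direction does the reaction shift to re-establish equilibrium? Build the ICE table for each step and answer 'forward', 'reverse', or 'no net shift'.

Q₀ = 1.531 vs Keq = 1.7340e-06 ⇒ Q>K, reverse
Step 1:
                  L         M
  init        6.598     8.163
  Δ           8.144    -8.144
  eq          14.74   0.01941
  solve Keq expr → x = -4.072; check Q = 1.7340e-06
Then add 1.504 M of L.
Step 2:
                  L         M
  init        16.25   0.01941
  Δ       -0.001978  0.001978
  eq          16.24   0.02139
  solve Keq expr → x = 9.8894e-04; check Q = 1.7340e-06

Direction: forward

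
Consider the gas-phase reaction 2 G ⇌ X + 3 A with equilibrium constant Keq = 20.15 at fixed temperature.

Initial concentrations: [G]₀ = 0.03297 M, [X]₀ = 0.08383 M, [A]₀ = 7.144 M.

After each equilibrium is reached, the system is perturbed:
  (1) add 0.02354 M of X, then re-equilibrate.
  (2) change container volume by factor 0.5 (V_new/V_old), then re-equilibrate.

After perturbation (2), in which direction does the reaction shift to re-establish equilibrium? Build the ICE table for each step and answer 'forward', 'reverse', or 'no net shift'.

Direction: reverse

Q₀ = 2.8118e+04 vs Keq = 20.15 ⇒ Q>K, reverse
Step 1:
                  G         X         A
  I         0.03297   0.08383     7.144
  C           0.163  -0.08148   -0.2444
  E          0.1959  0.002355       6.9
  solve Keq expr → x = -0.08148; check Q = 20.15
Then add 0.02354 M of X.
Step 2:
                  G         X         A
  I          0.1959   0.02589       6.9
  C         0.04449  -0.02224  -0.06673
  E          0.2404  0.003651     6.833
  solve Keq expr → x = -0.02224; check Q = 20.15
Then change container volume by factor 0.5 (V_new/V_old).
Step 3:
                  G         X         A
  I          0.4808  0.007301     13.67
  C         0.01077 -0.005386  -0.01616
  E          0.4916  0.001915     13.65
  solve Keq expr → x = -0.005386; check Q = 20.15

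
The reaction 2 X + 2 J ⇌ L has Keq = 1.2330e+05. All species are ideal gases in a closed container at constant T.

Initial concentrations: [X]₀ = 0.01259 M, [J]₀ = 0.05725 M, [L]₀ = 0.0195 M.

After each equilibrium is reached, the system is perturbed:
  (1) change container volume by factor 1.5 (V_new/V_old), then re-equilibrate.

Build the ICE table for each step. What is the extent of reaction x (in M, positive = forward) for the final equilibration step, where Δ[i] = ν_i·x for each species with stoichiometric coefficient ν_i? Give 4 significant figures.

Q₀ = 3.7535e+04 vs Keq = 1.2330e+05 ⇒ Q<K, forward
Step 1:
                  X         J         L
  I         0.01259   0.05725    0.0195
  C       -0.004603 -0.004603  0.002301
  E        0.007987   0.05265    0.0218
  solve Keq expr → x = 0.002301; check Q = 1.2330e+05
Then change container volume by factor 1.5 (V_new/V_old).
Step 2:
                  X         J         L
  I        0.005325    0.0351   0.01453
  C        0.003151  0.003151 -0.001576
  E        0.008476   0.03825   0.01296
  solve Keq expr → x = -0.001576; check Q = 1.2330e+05

x = -0.001576 M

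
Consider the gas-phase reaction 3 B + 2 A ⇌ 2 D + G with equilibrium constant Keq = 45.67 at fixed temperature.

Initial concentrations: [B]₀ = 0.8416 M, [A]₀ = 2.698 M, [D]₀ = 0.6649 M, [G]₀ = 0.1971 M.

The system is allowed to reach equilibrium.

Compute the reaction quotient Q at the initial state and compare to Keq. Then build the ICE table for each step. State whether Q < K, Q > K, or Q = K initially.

Q₀ = 0.02008; Q < K (proceeds forward)

Q₀ = 0.02008 vs Keq = 45.67 ⇒ Q<K, forward
Step 1:
                   B          A          D          G
  I           0.8416      2.698     0.6649     0.1971
  C          -0.7065     -0.471      0.471     0.2355
  E           0.1351      2.227      1.136     0.4326
  solve Keq expr → x = 0.2355; check Q = 45.67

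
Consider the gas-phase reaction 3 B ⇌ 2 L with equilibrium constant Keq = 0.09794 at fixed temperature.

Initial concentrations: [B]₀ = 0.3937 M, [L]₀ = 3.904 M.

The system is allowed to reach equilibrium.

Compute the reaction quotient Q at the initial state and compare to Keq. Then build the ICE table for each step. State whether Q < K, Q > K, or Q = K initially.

Q₀ = 249.8; Q > K (proceeds reverse)

Q₀ = 249.8 vs Keq = 0.09794 ⇒ Q>K, reverse
Step 1:
                   B          L
  I           0.3937      3.904
  C            2.966     -1.977
  E            3.359      1.927
  solve Keq expr → x = -0.9885; check Q = 0.09794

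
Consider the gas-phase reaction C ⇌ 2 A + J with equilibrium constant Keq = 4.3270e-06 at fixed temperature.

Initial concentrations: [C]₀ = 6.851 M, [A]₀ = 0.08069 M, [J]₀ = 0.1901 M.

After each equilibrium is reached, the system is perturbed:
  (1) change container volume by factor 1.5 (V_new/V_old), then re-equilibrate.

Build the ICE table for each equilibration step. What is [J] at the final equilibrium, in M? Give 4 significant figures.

Q₀ = 1.8066e-04 vs Keq = 4.3270e-06 ⇒ Q>K, reverse
Step 1:
                   C          A          J
  init         6.851    0.08069     0.1901
  Δ          0.03345    -0.0669   -0.03345
  eq           6.884    0.01379     0.1566
  solve Keq expr → x = -0.03345; check Q = 4.3270e-06
Then change container volume by factor 1.5 (V_new/V_old).
Step 2:
                   C          A          J
  init          4.59   0.009193     0.1044
  Δ        -0.002224   0.004449   0.002224
  eq           4.587    0.01364     0.1067
  solve Keq expr → x = 0.002224; check Q = 4.3270e-06

[J]_eq = 0.1067 M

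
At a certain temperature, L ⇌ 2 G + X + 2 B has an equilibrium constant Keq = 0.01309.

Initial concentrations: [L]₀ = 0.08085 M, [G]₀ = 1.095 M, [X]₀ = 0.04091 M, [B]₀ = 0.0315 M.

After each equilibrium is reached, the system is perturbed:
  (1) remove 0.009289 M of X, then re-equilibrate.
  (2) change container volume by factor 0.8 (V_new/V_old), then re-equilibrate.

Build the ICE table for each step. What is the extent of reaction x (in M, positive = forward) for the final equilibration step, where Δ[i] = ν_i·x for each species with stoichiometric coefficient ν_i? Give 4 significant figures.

x = -0.01254 M

Q₀ = 6.0200e-04 vs Keq = 0.01309 ⇒ Q<K, forward
Step 1:
                  L         G         X         B
  init      0.08085     1.095   0.04091    0.0315
  Δ        -0.02788   0.05575   0.02788   0.05575
  eq        0.05297     1.151   0.06879   0.08725
  solve Keq expr → x = 0.02788; check Q = 0.01309
Then remove 0.009289 M of X.
Step 2:
                  L         G         X         B
  init      0.05297     1.151    0.0595   0.08725
  Δ       -0.001723  0.003446  0.001723  0.003446
  eq        0.05125     1.154   0.06122    0.0907
  solve Keq expr → x = 0.001723; check Q = 0.01309
Then change container volume by factor 0.8 (V_new/V_old).
Step 3:
                  L         G         X         B
  init      0.06406     1.443   0.07652    0.1134
  Δ         0.01254  -0.02507  -0.01254  -0.02507
  eq         0.0766     1.418   0.06399    0.0883
  solve Keq expr → x = -0.01254; check Q = 0.01309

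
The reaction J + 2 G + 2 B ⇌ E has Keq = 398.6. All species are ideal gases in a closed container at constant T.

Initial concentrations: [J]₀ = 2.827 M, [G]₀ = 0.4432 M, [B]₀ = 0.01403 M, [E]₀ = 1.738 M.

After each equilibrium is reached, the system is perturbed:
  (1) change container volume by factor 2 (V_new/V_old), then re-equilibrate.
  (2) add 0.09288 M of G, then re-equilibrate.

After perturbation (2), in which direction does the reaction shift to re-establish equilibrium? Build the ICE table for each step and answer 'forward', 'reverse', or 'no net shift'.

Direction: forward

Q₀ = 1.5900e+04 vs Keq = 398.6 ⇒ Q>K, reverse
Step 1:
                  J         G         B         E
  Initial     2.827    0.4432   0.01403     1.738
  Change    0.03125   0.06251   0.06251  -0.03125
  Equil       2.858    0.5057   0.07654     1.707
  solve Keq expr → x = -0.03125; check Q = 398.6
Then change container volume by factor 2 (V_new/V_old).
Step 2:
                  J         G         B         E
  Initial     1.429    0.2529   0.03827    0.8534
  Change    0.03774   0.07548   0.07548  -0.03774
  Equil       1.467    0.3283    0.1138    0.8156
  solve Keq expr → x = -0.03774; check Q = 398.6
Then add 0.09288 M of G.
Step 3:
                  J         G         B         E
  Initial     1.467    0.4212    0.1138    0.8156
  Change  -0.009911  -0.01982  -0.01982  0.009911
  Equil       1.457    0.4014   0.09393    0.8255
  solve Keq expr → x = 0.009911; check Q = 398.6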